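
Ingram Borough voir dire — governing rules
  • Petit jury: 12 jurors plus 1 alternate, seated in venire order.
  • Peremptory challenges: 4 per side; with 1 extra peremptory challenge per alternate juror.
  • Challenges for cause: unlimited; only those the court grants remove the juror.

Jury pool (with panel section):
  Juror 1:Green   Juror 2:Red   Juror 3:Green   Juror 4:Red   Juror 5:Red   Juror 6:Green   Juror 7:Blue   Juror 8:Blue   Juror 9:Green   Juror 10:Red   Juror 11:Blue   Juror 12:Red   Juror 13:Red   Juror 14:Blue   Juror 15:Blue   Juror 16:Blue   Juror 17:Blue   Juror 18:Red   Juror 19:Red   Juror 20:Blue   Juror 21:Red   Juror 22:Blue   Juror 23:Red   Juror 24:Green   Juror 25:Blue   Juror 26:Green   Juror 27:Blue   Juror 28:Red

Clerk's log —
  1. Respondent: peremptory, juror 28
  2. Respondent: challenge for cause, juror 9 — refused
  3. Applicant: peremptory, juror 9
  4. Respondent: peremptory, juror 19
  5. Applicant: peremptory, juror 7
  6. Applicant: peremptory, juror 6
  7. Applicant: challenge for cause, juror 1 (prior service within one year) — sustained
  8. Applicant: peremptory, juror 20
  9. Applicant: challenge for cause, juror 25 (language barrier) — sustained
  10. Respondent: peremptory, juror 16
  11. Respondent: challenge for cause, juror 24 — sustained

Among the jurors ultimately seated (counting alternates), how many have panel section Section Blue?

Removed: #1, #6, #7, #9, #16, #19, #20, #24, #25, #28.
Seated (13 incl. alternates): #2, #3, #4, #5, #8, #10, #11, #12, #13, #14, #15, #17, #18.
Of those, in Section Blue: #8, #11, #14, #15, #17 → 5.

5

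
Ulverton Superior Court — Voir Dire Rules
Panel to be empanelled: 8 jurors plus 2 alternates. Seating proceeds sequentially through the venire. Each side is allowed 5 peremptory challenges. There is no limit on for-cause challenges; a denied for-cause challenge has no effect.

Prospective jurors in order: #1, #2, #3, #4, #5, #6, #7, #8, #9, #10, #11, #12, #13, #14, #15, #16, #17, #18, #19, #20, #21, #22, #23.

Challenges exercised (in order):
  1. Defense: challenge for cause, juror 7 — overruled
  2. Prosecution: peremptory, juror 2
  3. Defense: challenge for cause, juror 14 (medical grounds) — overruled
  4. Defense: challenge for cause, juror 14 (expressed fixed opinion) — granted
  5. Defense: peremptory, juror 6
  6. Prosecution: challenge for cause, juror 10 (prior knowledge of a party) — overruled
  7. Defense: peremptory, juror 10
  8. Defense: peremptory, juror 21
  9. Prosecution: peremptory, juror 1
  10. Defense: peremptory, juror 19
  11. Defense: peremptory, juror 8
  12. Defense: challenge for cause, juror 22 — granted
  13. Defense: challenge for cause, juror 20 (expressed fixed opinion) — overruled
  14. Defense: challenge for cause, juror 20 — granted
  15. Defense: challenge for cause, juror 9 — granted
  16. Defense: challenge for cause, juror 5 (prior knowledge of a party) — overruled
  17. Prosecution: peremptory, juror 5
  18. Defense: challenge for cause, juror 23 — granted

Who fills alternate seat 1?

Removed: #1, #2, #5, #6, #8, #9, #10, #14, #19, #20, #21, #22, #23. (#7 stays — for-cause denied.)
Seating in order: seats 1–8 → #3, #4, #7, #11, #12, #13, #15, #16; alternates → #17, #18.
So alternate 1 is #17.

17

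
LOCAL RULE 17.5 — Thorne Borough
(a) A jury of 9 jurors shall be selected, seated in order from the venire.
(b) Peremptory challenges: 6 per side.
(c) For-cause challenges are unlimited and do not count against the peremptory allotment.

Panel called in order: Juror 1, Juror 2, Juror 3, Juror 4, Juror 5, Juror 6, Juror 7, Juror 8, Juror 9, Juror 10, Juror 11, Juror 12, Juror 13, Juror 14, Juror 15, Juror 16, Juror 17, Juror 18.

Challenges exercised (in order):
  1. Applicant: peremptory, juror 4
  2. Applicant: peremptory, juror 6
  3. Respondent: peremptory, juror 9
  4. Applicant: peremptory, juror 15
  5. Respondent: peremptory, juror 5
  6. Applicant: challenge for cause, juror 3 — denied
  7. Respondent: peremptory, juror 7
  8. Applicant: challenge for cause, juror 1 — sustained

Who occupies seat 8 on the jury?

14

Removed: #1, #4, #5, #6, #7, #9, #15. (#3 stays — for-cause denied.)
Filling seats in venire order through position 8: #2, #3, #8, #10, #11, #12, #13, #14.
So seat 8 is #14.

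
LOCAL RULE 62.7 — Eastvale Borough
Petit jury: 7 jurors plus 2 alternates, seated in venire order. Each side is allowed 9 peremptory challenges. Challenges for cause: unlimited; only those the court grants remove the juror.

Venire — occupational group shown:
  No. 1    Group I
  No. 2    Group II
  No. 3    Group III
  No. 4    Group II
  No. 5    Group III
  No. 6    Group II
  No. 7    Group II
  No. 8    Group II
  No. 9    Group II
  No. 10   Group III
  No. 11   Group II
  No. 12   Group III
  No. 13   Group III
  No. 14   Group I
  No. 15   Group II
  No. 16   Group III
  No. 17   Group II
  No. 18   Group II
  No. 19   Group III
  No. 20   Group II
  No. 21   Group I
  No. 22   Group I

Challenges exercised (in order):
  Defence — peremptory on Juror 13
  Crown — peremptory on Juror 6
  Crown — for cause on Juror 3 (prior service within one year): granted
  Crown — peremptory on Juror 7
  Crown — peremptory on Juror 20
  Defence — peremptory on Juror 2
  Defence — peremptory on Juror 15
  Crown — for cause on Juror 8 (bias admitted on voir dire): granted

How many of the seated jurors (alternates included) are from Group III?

Removed: #2, #3, #6, #7, #8, #13, #15, #20.
Seated (9 incl. alternates): #1, #4, #5, #9, #10, #11, #12, #14, #16.
Of those, in Group III: #5, #10, #12, #16 → 4.

4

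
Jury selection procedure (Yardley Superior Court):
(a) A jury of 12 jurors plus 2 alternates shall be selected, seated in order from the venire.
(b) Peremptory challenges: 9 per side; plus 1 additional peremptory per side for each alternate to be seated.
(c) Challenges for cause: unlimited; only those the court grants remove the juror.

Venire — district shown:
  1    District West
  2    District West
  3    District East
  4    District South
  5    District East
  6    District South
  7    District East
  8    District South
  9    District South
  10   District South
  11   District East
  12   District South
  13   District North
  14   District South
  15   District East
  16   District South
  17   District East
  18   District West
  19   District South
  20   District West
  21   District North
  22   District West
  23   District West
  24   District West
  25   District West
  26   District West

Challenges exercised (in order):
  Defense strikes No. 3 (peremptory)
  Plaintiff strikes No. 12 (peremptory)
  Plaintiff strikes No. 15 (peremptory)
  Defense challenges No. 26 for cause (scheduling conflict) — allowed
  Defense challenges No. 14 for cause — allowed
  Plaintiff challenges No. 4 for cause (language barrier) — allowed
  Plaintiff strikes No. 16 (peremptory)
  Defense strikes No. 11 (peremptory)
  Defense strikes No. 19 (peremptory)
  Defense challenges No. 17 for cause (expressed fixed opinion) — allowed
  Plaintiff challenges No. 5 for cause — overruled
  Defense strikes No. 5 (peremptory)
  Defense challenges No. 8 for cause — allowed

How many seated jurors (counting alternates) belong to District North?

2

Removed: #3, #4, #5, #8, #11, #12, #14, #15, #16, #17, #19, #26.
Seated (14 incl. alternates): #1, #2, #6, #7, #9, #10, #13, #18, #20, #21, #22, #23, #24, #25.
Of those, in District North: #13, #21 → 2.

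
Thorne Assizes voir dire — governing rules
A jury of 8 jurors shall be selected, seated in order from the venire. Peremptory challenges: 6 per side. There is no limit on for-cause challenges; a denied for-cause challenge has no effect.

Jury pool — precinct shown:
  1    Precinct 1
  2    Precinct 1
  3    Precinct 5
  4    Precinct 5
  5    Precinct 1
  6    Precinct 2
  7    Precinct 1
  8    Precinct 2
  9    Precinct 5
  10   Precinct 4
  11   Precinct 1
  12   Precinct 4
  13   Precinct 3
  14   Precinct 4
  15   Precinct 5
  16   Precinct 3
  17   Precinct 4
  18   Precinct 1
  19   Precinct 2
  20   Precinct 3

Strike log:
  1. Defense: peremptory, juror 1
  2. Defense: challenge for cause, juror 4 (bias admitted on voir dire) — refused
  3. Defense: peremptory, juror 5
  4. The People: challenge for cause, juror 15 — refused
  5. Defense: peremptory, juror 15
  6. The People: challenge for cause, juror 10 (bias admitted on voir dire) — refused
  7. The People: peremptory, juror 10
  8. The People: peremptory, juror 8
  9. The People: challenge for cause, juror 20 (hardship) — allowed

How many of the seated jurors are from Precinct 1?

Removed: #1, #5, #8, #10, #15, #20.
Seated jurors 1–8: #2, #3, #4, #6, #7, #9, #11, #12.
Of those, in Precinct 1: #2, #7, #11 → 3.

3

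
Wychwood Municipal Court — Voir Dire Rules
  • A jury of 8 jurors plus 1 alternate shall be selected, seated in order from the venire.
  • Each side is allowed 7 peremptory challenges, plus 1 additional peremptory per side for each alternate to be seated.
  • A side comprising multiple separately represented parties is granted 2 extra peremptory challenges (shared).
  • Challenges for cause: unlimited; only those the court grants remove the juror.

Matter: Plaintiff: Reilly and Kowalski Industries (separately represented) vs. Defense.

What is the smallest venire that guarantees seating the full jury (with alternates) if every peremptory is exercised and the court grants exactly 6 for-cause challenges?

Seats to fill: 8 + 1 alternates = 9.
Peremptories — Plaintiff: 7 + 1×1 + 2 = 10; Defense: 7 + 1×1 = 8; total 18.
For-cause removals: 6.
Minimum venire: 9 + 18 + 6 = 33.

33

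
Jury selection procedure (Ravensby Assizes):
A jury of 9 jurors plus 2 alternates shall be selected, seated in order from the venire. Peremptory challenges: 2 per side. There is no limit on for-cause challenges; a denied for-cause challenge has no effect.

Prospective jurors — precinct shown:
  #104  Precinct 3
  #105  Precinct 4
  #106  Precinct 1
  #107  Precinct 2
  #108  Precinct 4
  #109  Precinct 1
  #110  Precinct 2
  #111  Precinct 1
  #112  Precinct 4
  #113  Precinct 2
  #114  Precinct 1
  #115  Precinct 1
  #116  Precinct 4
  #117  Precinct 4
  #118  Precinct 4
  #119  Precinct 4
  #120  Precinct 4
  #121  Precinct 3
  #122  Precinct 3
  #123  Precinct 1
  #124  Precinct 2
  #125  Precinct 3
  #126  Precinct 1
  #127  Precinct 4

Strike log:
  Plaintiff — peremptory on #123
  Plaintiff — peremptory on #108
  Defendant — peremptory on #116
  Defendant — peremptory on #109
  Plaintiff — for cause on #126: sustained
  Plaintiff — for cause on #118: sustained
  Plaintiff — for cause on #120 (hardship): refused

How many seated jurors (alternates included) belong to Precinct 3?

1

Removed: #108, #109, #116, #118, #123, #126.
Seated (11 incl. alternates): #104, #105, #106, #107, #110, #111, #112, #113, #114, #115, #117.
Of those, in Precinct 3: #104 → 1.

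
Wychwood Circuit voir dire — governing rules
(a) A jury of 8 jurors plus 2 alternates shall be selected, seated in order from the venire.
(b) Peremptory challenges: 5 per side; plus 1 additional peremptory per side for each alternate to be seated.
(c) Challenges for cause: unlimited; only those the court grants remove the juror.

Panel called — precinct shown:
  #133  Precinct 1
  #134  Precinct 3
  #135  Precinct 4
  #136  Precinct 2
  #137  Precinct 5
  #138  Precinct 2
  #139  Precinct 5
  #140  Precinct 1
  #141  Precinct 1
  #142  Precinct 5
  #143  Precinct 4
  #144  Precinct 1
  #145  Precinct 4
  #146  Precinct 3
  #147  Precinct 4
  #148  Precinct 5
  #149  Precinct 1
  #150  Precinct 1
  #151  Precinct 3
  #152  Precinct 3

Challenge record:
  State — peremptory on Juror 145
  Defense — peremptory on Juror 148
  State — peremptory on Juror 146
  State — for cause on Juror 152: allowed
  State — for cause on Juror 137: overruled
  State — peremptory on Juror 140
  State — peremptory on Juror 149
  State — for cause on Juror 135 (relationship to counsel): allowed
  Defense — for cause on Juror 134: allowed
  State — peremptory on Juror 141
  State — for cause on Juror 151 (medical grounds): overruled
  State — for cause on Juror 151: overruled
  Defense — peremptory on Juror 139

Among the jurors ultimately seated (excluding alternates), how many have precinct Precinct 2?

Removed: #134, #135, #139, #140, #141, #145, #146, #148, #149, #152.
Seated jurors 1–8: #133, #136, #137, #138, #142, #143, #144, #147 (alternates #150, #151 not counted).
Of those, in Precinct 2: #136, #138 → 2.

2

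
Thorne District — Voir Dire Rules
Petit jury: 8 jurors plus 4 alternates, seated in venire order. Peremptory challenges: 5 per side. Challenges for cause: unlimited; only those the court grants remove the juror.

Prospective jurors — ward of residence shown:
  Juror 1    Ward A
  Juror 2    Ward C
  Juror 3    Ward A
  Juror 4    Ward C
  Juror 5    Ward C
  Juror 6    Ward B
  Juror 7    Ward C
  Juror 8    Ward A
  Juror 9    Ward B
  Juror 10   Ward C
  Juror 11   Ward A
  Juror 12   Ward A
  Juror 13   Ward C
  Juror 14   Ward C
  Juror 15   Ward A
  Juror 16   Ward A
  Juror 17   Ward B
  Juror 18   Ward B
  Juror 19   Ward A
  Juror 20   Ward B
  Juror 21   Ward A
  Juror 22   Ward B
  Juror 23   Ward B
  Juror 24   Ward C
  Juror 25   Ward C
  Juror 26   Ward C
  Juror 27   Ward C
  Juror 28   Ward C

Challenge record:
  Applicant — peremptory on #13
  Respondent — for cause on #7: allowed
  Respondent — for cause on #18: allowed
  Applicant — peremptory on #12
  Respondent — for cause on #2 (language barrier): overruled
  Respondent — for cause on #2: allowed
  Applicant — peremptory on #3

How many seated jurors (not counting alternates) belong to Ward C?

Removed: #2, #3, #7, #12, #13, #18.
Seated jurors 1–8: #1, #4, #5, #6, #8, #9, #10, #11 (alternates #14, #15, #16, #17 not counted).
Of those, in Ward C: #4, #5, #10 → 3.

3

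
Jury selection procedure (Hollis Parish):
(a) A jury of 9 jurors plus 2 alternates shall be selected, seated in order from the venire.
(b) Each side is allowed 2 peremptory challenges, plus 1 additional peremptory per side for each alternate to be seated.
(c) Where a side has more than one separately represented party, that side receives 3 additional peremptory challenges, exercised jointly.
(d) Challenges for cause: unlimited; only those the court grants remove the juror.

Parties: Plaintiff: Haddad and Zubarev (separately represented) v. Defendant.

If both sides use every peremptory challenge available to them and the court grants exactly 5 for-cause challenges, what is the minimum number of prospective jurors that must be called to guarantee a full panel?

27

Seats to fill: 9 + 2 alternates = 11.
Peremptories — Plaintiff: 2 + 1×2 + 3 = 7; Defendant: 2 + 1×2 = 4; total 11.
For-cause removals: 5.
Minimum venire: 11 + 11 + 5 = 27.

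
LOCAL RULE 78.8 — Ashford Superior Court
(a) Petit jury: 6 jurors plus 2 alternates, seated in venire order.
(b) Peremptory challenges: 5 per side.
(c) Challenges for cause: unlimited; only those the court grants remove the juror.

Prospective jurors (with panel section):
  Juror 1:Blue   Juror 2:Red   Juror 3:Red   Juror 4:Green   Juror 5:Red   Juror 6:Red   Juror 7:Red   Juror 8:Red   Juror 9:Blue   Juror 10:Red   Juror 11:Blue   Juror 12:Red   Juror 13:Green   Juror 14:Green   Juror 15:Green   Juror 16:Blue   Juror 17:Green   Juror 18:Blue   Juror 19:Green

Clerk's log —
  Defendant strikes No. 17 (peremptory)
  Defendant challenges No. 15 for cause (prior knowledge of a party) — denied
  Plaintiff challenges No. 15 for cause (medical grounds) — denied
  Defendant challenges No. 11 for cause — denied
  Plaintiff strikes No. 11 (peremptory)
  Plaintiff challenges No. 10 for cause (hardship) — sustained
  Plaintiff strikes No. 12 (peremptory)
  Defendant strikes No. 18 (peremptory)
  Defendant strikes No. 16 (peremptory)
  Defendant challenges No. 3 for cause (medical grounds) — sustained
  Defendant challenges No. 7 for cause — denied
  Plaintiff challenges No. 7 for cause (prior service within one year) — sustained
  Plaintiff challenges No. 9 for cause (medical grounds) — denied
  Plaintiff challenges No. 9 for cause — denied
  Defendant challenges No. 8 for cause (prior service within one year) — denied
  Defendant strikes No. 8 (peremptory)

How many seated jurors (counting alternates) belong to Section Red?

3

Removed: #3, #7, #8, #10, #11, #12, #16, #17, #18.
Seated (8 incl. alternates): #1, #2, #4, #5, #6, #9, #13, #14.
Of those, in Section Red: #2, #5, #6 → 3.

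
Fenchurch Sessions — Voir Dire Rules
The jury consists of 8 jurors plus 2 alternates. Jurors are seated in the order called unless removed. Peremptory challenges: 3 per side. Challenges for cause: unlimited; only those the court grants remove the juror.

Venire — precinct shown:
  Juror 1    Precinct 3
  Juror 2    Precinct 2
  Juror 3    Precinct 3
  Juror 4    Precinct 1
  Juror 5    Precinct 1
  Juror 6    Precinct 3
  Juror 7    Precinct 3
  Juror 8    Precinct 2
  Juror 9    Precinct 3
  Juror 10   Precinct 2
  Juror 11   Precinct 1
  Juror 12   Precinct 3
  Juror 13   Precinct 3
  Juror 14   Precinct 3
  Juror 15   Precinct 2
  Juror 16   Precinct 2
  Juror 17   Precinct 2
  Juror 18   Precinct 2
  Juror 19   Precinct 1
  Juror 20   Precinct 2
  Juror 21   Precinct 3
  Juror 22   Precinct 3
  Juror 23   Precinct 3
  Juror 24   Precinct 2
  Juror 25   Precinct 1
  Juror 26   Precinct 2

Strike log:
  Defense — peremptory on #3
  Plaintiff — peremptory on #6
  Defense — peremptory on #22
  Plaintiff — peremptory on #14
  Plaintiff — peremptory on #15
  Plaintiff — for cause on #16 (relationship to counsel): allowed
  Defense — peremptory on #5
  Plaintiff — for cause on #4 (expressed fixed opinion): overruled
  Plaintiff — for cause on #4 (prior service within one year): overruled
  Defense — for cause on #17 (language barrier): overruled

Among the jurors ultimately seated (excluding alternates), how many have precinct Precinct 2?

3

Removed: #3, #5, #6, #14, #15, #16, #22.
Seated jurors 1–8: #1, #2, #4, #7, #8, #9, #10, #11 (alternates #12, #13 not counted).
Of those, in Precinct 2: #2, #8, #10 → 3.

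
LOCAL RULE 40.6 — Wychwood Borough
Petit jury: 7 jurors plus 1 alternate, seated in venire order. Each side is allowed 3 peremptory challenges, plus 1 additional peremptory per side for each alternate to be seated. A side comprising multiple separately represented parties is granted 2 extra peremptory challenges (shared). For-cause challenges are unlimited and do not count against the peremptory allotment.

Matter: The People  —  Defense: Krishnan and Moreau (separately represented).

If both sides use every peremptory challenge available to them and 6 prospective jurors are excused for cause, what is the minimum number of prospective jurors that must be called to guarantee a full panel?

24

Seats to fill: 7 + 1 alternates = 8.
Peremptories — The People: 3 + 1×1 = 4; Defense: 3 + 1×1 + 2 = 6; total 10.
For-cause removals: 6.
Minimum venire: 8 + 10 + 6 = 24.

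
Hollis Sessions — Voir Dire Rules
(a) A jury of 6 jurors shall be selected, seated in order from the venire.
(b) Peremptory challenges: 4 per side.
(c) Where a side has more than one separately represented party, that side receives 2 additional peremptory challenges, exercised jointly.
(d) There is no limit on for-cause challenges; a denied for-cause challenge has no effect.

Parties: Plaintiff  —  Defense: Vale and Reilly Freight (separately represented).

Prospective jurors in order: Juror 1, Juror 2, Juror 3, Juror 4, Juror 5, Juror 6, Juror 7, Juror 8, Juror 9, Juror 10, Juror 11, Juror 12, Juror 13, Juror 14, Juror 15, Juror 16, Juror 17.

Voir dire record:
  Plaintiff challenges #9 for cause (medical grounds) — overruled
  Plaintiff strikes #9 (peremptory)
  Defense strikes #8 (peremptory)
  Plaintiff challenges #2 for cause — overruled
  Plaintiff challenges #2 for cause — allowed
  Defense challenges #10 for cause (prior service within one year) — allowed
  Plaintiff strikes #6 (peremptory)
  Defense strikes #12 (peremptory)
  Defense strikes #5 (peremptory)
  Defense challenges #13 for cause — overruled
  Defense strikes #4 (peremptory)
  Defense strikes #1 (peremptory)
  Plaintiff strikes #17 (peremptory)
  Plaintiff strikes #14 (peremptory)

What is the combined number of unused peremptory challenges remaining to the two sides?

1

Plaintiff allotment: 4. Defense allotment: 4 base + 2 multi-party = 6.
Plaintiff peremptories used: #9, #6, #17, #14 — 4 (for-cause on #9, #2, #2 don't count).
Defense peremptories used: #8, #12, #5, #4, #1 — 5 (for-cause on #10, #13 don't count).
Remaining: (4 − 4) + (6 − 5) = 1.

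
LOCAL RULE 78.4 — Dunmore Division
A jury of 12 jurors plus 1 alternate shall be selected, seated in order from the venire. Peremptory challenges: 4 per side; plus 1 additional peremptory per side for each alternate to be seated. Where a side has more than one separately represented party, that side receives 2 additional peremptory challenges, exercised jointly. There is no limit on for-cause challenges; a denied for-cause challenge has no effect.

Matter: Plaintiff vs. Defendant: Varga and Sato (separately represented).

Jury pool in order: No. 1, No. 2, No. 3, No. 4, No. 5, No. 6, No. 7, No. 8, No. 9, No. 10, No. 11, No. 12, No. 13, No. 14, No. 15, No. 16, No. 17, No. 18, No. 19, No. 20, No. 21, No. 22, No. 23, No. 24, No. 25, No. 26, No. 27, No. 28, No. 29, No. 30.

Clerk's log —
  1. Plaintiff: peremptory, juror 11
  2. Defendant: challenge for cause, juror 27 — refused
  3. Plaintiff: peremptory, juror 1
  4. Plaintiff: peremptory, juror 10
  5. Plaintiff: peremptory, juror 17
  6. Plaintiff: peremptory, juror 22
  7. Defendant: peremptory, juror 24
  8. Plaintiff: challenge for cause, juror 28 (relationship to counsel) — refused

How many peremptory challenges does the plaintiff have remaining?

0

Plaintiff allotment: 4 base + 1 × 1 alternate = 5.
Plaintiff peremptories used: #11, #1, #10, #17, #22 — 5 (the for-cause on #28 doesn't count).
Remaining: 5 − 5 = 0.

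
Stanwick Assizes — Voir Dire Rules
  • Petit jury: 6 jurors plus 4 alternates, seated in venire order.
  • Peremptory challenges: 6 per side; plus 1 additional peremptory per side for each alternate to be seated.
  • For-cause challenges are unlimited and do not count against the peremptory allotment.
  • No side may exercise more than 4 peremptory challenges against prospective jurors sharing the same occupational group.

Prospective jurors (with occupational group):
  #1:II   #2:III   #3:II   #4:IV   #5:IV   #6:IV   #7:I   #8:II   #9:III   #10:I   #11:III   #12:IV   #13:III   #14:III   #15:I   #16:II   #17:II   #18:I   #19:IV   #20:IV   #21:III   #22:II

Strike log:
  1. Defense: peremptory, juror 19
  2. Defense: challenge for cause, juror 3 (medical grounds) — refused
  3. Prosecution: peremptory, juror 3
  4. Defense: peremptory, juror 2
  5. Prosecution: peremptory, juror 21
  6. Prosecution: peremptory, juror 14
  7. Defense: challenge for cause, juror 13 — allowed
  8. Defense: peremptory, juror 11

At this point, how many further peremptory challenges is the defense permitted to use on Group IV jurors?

Defense peremptories so far: #19, #2, #11 — 3 of 10 used, 7 left overall.
Against Group IV: #19 — 1 used; per-group cap 4 leaves 3.
Binding limit: min(7, 3) = 3.

3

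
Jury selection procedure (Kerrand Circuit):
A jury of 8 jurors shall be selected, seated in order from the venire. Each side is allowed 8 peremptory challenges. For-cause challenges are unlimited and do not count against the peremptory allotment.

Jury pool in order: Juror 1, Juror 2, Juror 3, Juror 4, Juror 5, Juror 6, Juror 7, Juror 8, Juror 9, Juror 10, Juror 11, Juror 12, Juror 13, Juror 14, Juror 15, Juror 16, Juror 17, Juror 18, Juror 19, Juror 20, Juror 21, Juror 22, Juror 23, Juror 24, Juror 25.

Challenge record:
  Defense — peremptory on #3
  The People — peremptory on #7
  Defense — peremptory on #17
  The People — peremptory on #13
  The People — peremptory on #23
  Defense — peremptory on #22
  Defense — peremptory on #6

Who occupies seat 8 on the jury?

11

Removed: #3, #6, #7, #13, #17, #22, #23.
Seating in order: seats 1–8 → #1, #2, #4, #5, #8, #9, #10, #11.
So seat 8 is #11.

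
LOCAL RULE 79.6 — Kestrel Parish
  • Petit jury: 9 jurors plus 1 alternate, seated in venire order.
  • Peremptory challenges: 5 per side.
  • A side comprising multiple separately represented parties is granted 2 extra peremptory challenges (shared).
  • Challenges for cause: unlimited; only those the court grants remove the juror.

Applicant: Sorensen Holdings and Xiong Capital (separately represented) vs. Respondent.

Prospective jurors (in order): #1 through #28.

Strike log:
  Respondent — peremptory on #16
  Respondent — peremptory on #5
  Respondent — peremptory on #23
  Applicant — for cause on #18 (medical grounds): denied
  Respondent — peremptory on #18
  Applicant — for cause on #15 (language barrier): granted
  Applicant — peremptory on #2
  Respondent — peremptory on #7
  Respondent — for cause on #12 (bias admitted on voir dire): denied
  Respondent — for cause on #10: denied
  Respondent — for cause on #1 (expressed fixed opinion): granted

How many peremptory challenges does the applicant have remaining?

6

Applicant allotment: 5 base + 2 multi-party = 7.
Applicant peremptories used: #2 — 1 (for-cause on #18, #15 don't count).
Remaining: 7 − 1 = 6.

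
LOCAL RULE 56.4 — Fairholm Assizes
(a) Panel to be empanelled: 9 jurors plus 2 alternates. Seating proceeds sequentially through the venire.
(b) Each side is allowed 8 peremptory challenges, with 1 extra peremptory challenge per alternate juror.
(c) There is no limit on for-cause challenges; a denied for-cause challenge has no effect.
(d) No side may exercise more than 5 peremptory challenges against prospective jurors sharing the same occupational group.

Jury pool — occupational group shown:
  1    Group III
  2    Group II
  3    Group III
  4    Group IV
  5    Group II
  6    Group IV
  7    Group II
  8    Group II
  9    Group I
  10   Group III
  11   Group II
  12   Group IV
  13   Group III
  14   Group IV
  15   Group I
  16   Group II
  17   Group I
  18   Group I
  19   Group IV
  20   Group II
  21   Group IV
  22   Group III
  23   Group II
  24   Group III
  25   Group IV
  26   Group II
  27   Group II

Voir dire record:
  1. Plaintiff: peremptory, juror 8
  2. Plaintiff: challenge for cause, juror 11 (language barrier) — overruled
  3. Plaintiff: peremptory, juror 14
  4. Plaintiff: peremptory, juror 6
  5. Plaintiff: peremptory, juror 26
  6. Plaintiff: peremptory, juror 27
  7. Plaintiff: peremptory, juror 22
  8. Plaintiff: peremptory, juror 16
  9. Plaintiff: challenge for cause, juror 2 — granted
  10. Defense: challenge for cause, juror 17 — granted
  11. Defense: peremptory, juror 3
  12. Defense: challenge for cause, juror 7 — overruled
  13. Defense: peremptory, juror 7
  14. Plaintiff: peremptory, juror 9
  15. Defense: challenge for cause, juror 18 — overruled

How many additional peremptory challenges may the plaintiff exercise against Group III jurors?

Plaintiff peremptories so far: #8, #14, #6, #26, #27, #22, #16, #9 — 8 of 10 used, 2 left overall.
Against Group III: #22 — 1 used; per-group cap 5 leaves 4.
Binding limit: min(2, 4) = 2.

2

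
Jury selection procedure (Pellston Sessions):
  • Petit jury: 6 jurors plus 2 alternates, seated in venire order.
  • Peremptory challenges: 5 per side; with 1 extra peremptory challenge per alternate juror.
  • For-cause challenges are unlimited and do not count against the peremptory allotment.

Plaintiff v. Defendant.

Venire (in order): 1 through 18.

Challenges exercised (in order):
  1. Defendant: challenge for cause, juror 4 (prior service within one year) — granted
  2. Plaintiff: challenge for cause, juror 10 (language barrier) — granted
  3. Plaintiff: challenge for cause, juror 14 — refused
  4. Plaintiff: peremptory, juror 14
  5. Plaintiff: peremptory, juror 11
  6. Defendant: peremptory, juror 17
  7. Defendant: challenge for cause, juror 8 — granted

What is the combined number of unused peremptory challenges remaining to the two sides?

11

Plaintiff allotment: 5 base + 1 × 2 alternates = 7. Defendant allotment: 5 base + 1 × 2 alternates = 7.
Plaintiff peremptories used: #14, #11 — 2 (for-cause on #10, #14 don't count).
Defendant peremptories used: #17 — 1 (for-cause on #4, #8 don't count).
Remaining: (7 − 2) + (7 − 1) = 11.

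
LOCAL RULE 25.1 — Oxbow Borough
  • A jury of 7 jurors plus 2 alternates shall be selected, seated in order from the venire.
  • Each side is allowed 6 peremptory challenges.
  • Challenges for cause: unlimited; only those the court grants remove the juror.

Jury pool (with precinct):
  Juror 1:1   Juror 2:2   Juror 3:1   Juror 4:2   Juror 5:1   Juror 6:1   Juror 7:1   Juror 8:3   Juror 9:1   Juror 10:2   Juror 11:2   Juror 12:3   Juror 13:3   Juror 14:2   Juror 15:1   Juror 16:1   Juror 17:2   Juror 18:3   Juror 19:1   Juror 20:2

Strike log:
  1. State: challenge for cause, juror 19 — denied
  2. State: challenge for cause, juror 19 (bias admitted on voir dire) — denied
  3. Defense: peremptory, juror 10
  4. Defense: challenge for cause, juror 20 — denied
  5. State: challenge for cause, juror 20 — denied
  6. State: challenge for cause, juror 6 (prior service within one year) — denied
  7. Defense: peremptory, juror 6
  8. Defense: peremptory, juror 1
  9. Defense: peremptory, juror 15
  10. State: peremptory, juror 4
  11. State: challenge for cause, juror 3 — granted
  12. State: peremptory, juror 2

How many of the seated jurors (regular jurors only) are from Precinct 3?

3

Removed: #1, #2, #3, #4, #6, #10, #15.
Seated jurors 1–7: #5, #7, #8, #9, #11, #12, #13 (alternates #14, #16 not counted).
Of those, in Precinct 3: #8, #12, #13 → 3.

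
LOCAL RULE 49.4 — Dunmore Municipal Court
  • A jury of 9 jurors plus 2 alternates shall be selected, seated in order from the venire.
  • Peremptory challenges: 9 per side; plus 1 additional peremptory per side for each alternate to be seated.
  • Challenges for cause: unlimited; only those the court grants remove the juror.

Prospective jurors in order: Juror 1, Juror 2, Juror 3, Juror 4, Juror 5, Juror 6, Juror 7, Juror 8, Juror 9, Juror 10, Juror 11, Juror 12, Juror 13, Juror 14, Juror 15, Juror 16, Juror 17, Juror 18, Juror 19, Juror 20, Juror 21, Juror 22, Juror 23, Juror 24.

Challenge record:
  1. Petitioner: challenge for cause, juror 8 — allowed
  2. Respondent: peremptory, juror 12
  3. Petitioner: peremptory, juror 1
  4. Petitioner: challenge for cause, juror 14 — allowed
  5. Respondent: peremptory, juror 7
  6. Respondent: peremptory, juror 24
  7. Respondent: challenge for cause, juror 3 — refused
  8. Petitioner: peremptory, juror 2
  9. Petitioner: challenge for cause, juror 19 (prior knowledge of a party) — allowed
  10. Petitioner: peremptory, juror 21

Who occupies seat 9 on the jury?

Removed: #1, #2, #7, #8, #12, #14, #19, #21, #24. (#3 stays — for-cause denied.)
Seating in order: seats 1–9 → #3, #4, #5, #6, #9, #10, #11, #13, #15; alternates → #16, #17.
So seat 9 is #15.

15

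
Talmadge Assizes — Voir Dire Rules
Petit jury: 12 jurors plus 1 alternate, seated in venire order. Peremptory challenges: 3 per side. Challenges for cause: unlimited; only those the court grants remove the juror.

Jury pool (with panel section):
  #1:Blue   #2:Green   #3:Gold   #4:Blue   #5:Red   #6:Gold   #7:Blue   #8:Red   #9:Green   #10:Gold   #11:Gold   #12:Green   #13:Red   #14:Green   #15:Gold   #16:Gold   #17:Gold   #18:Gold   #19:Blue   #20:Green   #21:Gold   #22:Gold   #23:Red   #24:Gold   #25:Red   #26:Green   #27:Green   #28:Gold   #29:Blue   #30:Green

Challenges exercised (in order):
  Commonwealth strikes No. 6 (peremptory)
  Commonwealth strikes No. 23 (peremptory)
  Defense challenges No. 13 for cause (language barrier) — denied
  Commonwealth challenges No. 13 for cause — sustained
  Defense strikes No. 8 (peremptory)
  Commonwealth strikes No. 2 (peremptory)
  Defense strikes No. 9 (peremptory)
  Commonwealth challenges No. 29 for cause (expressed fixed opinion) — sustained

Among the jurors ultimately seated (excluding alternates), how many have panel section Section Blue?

3

Removed: #2, #6, #8, #9, #13, #23, #29.
Seated jurors 1–12: #1, #3, #4, #5, #7, #10, #11, #12, #14, #15, #16, #17 (alternates #18 not counted).
Of those, in Section Blue: #1, #4, #7 → 3.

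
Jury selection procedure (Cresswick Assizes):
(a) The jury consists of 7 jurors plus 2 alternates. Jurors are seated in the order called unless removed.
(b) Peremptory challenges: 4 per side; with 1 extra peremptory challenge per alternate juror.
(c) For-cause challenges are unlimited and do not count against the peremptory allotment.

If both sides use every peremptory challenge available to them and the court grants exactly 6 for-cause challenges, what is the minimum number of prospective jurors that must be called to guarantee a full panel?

27

Seats to fill: 7 + 2 alternates = 9.
Peremptories: 4 + 1×2 = 6 per side × 2 sides = 12.
For-cause removals: 6.
Minimum venire: 9 + 12 + 6 = 27.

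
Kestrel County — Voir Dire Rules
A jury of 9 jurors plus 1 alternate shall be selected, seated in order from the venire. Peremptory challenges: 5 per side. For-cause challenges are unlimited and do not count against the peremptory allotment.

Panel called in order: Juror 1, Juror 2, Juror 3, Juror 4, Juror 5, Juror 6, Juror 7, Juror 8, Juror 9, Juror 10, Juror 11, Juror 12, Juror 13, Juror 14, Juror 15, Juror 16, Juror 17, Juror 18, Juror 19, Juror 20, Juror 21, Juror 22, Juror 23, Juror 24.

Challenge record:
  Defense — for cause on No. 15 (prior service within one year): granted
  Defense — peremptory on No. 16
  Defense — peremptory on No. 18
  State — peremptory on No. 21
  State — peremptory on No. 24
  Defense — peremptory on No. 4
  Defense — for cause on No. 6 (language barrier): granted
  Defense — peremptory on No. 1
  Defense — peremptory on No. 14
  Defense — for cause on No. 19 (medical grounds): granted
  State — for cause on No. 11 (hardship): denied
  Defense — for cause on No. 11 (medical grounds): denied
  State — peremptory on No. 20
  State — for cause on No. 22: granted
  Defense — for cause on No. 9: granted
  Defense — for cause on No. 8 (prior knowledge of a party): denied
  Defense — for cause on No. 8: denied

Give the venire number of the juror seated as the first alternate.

Removed: #1, #4, #6, #9, #14, #15, #16, #18, #19, #20, #21, #22, #24. (#8, #11 stay — for-cause denied.)
Seating in order: seats 1–9 → #2, #3, #5, #7, #8, #10, #11, #12, #13; alternates → #17.
So alternate 1 is #17.

17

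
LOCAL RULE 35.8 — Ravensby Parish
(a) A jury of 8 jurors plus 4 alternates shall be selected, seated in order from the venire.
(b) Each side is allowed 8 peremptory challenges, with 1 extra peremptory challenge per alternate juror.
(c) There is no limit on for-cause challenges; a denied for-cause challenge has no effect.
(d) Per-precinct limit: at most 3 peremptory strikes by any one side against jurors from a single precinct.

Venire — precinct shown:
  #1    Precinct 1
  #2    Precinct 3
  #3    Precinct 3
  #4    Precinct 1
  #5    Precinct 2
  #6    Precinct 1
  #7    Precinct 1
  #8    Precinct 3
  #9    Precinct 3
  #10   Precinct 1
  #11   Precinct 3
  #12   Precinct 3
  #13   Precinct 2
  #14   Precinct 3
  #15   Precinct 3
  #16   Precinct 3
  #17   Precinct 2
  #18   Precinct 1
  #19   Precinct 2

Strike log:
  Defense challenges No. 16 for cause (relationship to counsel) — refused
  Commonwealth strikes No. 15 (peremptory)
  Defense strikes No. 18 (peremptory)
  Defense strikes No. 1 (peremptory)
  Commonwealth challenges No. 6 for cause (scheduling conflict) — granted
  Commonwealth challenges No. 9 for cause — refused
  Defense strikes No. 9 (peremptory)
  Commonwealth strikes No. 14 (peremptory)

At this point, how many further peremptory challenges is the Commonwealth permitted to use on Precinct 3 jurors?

Commonwealth peremptories so far: #15, #14 — 2 of 12 used, 10 left overall.
Against Precinct 3: #15, #14 — 2 used; per-precinct cap 3 leaves 1.
Binding limit: min(10, 1) = 1.

1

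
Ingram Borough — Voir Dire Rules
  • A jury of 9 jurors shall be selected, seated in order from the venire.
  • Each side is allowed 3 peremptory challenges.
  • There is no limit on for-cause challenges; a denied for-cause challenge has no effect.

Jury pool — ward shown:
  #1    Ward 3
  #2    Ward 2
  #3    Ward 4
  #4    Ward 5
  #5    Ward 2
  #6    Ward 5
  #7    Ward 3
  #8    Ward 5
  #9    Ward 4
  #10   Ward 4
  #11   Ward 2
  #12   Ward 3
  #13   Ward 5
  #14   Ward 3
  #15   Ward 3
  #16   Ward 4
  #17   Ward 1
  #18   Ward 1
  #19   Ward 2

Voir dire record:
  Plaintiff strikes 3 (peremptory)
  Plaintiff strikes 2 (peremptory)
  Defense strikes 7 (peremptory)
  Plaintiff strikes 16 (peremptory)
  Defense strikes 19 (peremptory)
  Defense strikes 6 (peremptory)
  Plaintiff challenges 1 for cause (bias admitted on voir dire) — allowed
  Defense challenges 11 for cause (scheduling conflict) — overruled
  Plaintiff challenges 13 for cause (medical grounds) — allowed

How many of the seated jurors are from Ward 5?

Removed: #1, #2, #3, #6, #7, #13, #16, #19.
Seated jurors 1–9: #4, #5, #8, #9, #10, #11, #12, #14, #15.
Of those, in Ward 5: #4, #8 → 2.

2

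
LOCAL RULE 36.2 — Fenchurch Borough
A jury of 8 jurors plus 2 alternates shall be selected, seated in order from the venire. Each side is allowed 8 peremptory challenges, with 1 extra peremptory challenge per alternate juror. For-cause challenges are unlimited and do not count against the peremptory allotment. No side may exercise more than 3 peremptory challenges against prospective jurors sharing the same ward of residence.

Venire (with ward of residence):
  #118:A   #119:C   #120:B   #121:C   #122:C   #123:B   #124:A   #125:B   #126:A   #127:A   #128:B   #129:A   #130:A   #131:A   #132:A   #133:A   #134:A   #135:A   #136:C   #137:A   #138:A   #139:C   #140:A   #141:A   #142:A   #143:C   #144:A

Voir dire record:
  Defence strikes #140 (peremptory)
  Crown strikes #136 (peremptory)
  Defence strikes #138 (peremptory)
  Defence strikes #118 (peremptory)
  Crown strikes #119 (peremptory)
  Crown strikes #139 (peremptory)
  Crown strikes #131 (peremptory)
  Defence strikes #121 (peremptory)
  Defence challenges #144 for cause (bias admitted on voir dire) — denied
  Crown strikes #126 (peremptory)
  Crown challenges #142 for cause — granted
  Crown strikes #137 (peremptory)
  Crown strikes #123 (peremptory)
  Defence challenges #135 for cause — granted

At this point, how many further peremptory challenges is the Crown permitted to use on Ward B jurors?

2

Crown peremptories so far: #136, #119, #139, #131, #126, #137, #123 — 7 of 10 used, 3 left overall.
Against Ward B: #123 — 1 used; per-ward cap 3 leaves 2.
Binding limit: min(3, 2) = 2.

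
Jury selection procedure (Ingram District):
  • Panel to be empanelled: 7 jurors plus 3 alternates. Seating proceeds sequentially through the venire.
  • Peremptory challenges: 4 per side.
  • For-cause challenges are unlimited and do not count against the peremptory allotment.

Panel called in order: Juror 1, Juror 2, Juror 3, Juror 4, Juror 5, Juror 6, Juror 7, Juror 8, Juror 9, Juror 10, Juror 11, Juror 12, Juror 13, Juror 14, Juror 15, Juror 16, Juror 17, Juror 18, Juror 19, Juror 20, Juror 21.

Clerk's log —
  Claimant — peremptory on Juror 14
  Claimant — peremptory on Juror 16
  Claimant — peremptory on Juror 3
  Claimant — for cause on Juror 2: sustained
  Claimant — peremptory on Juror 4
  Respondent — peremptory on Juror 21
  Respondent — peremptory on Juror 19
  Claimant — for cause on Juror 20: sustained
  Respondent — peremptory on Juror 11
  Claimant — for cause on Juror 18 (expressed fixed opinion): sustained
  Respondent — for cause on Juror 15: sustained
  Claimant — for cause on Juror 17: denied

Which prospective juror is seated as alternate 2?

Removed: #2, #3, #4, #11, #14, #15, #16, #18, #19, #20, #21. (#17 stays — for-cause denied.)
Seating in order: seats 1–7 → #1, #5, #6, #7, #8, #9, #10; alternates → #12, #13, #17.
So alternate 2 is #13.

13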